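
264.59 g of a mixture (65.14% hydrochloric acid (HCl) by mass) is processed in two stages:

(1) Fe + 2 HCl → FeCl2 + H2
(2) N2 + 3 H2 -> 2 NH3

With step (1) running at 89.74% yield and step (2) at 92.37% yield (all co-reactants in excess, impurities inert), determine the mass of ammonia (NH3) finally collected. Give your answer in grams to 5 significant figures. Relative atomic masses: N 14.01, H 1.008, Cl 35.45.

22.251 g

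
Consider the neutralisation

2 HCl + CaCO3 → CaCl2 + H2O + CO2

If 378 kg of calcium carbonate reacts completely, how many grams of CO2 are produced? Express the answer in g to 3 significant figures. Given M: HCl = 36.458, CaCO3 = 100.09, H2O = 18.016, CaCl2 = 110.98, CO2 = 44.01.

Convert: 378 kg = 378000 g.
n(CaCO3) = 378000 g / 100.09 g/mol = 3777 mol.
From the equation the CaCO3:CO2 mole ratio is 1:1, so n(CO2) = 3777 × 1/1 = 3777 mol.
Mass of CO2 = 3777 mol × 44.01 g/mol = 166200 g.

166000 g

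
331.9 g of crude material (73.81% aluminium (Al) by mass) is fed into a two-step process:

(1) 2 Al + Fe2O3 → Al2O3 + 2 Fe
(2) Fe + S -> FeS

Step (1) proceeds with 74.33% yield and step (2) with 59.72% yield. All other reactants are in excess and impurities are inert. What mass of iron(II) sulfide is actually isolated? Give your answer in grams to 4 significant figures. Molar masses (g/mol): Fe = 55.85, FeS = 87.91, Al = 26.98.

Pure Al = 331.9 × 0.7381 = 244.98 g.
n(Al) = 244.98 / 26.98 = 9.0799 mol.
Step 1 (Al:Fe = 2:2): theoretical n(Fe) = 9.0799 mol; at 74.33% yield, n(Fe) = 6.7491 mol.
Step 2 (Fe:FeS = 1:1): theoretical n(FeS) = 6.7491 mol, so theoretical mass = 6.7491 × 87.91 = 593.31 g.
At 59.72% yield, actual mass of FeS = 593.31 × 0.5972 = 354.33 g.

354.3 g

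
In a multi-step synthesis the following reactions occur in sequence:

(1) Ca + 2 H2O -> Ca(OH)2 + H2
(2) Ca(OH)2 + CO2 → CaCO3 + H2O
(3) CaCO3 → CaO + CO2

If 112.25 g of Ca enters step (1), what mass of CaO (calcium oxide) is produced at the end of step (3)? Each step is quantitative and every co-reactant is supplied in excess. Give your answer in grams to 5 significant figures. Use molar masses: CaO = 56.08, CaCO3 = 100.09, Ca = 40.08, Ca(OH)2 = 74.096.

157.06 g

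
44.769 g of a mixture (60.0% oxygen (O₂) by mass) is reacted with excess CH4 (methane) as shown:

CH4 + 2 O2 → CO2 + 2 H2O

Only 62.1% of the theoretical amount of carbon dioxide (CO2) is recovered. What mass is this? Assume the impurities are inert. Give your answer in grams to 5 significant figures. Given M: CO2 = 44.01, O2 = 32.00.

11.471 g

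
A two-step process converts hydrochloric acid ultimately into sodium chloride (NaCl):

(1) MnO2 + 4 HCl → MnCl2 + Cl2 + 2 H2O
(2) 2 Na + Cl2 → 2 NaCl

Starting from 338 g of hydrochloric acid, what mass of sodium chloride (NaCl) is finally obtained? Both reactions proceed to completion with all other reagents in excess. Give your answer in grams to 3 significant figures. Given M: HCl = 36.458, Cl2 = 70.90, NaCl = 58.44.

271 g

n(HCl) = 338.0 / 36.458 = 9.271 mol.
Step 1 gives a 4:1 ratio of HCl to Cl2, so n(Cl2) = 2.318 mol.
In step 2 the Cl2:NaCl ratio is 1:2, so n(NaCl) = 4.635 mol.
Mass of NaCl = 4.635 × 58.44 = 270.9 g.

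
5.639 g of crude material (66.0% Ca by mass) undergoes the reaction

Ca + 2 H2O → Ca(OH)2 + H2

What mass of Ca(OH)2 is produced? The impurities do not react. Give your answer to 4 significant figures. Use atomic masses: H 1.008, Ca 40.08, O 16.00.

Mass of pure Ca = 5.639 g × 0.660 = 3.7217 g.
M(Ca) = 40.08 g/mol.
M(Ca(OH)2) = 40.08 + 2(16.00) + 2(1.008) = 74.096 g/mol.
n(Ca) = 3.7217 g / 40.08 g/mol = 0.092858 mol.
From the equation the Ca:Ca(OH)2 mole ratio is 1:1, so n(Ca(OH)2) = 0.092858 × 1/1 = 0.092858 mol.
Mass of Ca(OH)2 = 0.092858 mol × 74.096 g/mol = 6.8804 g.

6.880 g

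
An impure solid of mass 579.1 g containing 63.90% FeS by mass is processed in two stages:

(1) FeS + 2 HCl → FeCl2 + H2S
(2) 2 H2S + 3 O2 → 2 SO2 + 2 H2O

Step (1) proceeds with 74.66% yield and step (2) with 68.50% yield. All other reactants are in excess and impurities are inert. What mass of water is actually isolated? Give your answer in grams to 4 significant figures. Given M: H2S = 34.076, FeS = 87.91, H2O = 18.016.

Pure FeS = 579.1 × 0.6390 = 370.04 g.
n(FeS) = 370.04 / 87.91 = 4.2094 mol.
Step 1 (FeS:H2S = 1:1): theoretical n(H2S) = 4.2094 mol; at 74.66% yield, n(H2S) = 3.1427 mol.
Step 2 (H2S:H2O = 2:2): theoretical n(H2O) = 3.1427 mol, so theoretical mass = 3.1427 × 18.016 = 56.619 g.
At 68.50% yield, actual mass of H2O = 56.619 × 0.6850 = 38.784 g.

38.78 g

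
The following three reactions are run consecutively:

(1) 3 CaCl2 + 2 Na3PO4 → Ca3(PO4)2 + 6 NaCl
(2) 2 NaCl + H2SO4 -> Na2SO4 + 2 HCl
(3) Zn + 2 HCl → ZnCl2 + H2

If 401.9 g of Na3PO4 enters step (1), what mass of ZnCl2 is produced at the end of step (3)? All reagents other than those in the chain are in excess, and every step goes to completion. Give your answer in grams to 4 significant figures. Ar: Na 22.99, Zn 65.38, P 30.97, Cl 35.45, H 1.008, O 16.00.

501.1 g

M(Na3PO4) = 3(22.99) + 30.97 + 4(16.00) = 163.94 g/mol.
M(ZnCl2) = 65.38 + 2(35.45) = 136.28 g/mol.
n(Na3PO4) = 401.9 / 163.94 = 2.4515 mol.
Reaction (1): Na3PO4→NaCl ratio 2:6 ⇒ n(NaCl) = 7.3545 mol.
Reaction (2): NaCl→HCl ratio 2:2 ⇒ n(HCl) = 7.3545 mol.
Reaction (3): HCl→ZnCl2 ratio 2:1 ⇒ n(ZnCl2) = 3.6773 mol.
Mass of ZnCl2 = 3.6773 × 136.28 = 501.14 g.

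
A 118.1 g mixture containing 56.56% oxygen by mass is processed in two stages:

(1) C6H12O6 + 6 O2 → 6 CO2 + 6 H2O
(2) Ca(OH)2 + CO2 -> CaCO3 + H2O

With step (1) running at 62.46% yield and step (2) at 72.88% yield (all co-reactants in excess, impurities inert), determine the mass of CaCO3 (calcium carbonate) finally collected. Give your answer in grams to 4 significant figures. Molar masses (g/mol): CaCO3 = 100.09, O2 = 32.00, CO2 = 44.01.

95.11 g

Pure O2 = 118.1 × 0.5656 = 66.797 g.
n(O2) = 66.797 / 32.00 = 2.0874 mol.
Step 1 (O2:CO2 = 6:6): theoretical n(CO2) = 2.0874 mol; at 62.46% yield, n(CO2) = 1.3038 mol.
Step 2 (CO2:CaCO3 = 1:1): theoretical n(CaCO3) = 1.3038 mol, so theoretical mass = 1.3038 × 100.09 = 130.50 g.
At 72.88% yield, actual mass of CaCO3 = 130.50 × 0.7288 = 95.107 g.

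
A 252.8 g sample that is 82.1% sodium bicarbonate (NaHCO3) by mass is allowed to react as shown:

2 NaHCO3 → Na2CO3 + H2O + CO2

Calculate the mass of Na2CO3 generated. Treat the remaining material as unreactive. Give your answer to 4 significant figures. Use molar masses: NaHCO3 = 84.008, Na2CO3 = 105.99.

130.9 g

Mass of pure NaHCO3 = 252.8 g × 0.821 = 207.55 g.
n(NaHCO3) = 207.55 g / 84.008 g/mol = 2.4706 mol.
From the equation the NaHCO3:Na2CO3 mole ratio is 2:1, so n(Na2CO3) = 2.4706 × 1/2 = 1.2353 mol.
Mass of Na2CO3 = 1.2353 mol × 105.99 g/mol = 130.93 g.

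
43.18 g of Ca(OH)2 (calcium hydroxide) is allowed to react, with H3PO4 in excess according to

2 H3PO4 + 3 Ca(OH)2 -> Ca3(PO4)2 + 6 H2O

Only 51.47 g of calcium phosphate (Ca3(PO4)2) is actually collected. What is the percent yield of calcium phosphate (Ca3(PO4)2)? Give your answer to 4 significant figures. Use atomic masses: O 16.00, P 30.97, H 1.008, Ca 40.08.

85.42 %

M(Ca(OH)2) = 40.08 + 2(16.00) + 2(1.008) = 74.096 g/mol.
M(Ca3(PO4)2) = 3(40.08) + 2(30.97) + 8(16.00) = 310.18 g/mol.
n(Ca(OH)2) = 43.180 g / 74.096 g/mol = 0.58276 mol.
From the equation the Ca(OH)2:Ca3(PO4)2 mole ratio is 3:1, so n(Ca3(PO4)2) = 0.58276 × 1/3 = 0.19425 mol.
Mass of Ca3(PO4)2 = 0.19425 mol × 310.18 g/mol = 60.253 g.
This is the theoretical yield. Percent yield = 51.47 g / 60.253 g × 100% = 85.423%.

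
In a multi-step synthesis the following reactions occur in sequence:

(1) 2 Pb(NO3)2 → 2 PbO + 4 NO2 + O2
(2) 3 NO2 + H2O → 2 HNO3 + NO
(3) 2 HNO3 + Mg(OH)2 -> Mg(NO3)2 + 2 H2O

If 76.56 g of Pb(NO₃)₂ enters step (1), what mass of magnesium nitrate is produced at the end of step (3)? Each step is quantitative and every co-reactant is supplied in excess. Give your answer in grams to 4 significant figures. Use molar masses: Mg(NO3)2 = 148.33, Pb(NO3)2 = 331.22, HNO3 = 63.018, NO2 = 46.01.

22.86 g

n(Pb(NO3)2) = 76.56 / 331.22 = 0.23115 mol.
Reaction (1): Pb(NO3)2→NO2 ratio 2:4 ⇒ n(NO2) = 0.46229 mol.
Reaction (2): NO2→HNO3 ratio 3:2 ⇒ n(HNO3) = 0.30819 mol.
Reaction (3): HNO3→Mg(NO3)2 ratio 2:1 ⇒ n(Mg(NO3)2) = 0.15410 mol.
Mass of Mg(NO3)2 = 0.15410 × 148.33 = 22.857 g.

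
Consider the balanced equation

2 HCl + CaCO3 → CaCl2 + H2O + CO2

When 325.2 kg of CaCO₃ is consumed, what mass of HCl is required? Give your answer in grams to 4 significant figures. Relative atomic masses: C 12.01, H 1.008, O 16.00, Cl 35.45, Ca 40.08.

M(CaCO3) = 40.08 + 12.01 + 3(16.00) = 100.09 g/mol.
M(HCl) = 1.008 + 35.45 = 36.458 g/mol.
Convert: 325.2 kg = 325200 g.
n(CaCO3) = 325200 g / 100.09 g/mol = 3249.1 mol.
From the equation the CaCO3:HCl mole ratio is 1:2, so n(HCl) = 3249.1 × 2/1 = 6498.2 mol.
Mass of HCl = 6498.2 mol × 36.458 g/mol = 236910 g.

236900 g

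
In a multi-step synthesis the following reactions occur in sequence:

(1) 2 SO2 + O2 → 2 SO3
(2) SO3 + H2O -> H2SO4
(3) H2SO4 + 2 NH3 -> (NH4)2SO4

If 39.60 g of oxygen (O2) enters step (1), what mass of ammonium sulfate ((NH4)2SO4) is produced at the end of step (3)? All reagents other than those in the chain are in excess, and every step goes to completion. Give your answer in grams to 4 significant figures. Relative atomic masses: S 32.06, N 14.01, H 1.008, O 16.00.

M(O2) = 2(16.00) = 32.00 g/mol.
M((NH4)2SO4) = 2(14.01) + 8(1.008) + 32.06 + 4(16.00) = 132.144 g/mol.
n(O2) = 39.60 / 32.00 = 1.2375 mol.
Reaction (1): O2→SO3 ratio 1:2 ⇒ n(SO3) = 2.4750 mol.
Reaction (2): SO3→H2SO4 ratio 1:1 ⇒ n(H2SO4) = 2.4750 mol.
Reaction (3): H2SO4→(NH4)2SO4 ratio 1:1 ⇒ n((NH4)2SO4) = 2.4750 mol.
Mass of (NH4)2SO4 = 2.4750 × 132.144 = 327.06 g.

327.1 g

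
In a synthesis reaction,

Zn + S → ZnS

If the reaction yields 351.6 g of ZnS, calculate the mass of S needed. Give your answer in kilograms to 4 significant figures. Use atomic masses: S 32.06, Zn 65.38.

0.1157 kg

M(ZnS) = 65.38 + 32.06 = 97.44 g/mol.
M(S) = 32.06 g/mol.
n(ZnS) = 351.60 g / 97.44 g/mol = 3.6084 mol.
From the equation the ZnS:S mole ratio is 1:1, so n(S) = 3.6084 × 1/1 = 3.6084 mol.
Mass of S = 3.6084 mol × 32.06 g/mol = 115.68 g.
Converting to kg: 115.68 g = 0.1157 kg.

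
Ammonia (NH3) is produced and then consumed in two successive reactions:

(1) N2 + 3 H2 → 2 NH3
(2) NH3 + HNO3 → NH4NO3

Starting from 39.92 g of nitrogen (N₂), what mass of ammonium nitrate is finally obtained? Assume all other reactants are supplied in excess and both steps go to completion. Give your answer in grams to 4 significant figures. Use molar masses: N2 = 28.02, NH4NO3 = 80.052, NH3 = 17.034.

228.1 g

n(N2) = 39.920 / 28.02 = 1.4247 mol.
Step 1 gives a 1:2 ratio of N2 to NH3, so n(NH3) = 2.8494 mol.
In step 2 the NH3:NH4NO3 ratio is 1:1, so n(NH4NO3) = 2.8494 mol.
Mass of NH4NO3 = 2.8494 × 80.052 = 228.10 g.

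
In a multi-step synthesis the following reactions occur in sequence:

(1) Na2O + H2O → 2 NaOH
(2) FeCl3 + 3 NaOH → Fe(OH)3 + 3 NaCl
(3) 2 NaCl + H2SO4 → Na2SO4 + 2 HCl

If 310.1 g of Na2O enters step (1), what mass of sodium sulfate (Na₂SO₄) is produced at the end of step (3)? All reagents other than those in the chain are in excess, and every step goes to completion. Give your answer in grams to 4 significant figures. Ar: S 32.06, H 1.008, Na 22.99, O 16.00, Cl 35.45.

M(Na2O) = 2(22.99) + 16.00 = 61.98 g/mol.
M(Na2SO4) = 2(22.99) + 32.06 + 4(16.00) = 142.04 g/mol.
n(Na2O) = 310.1 / 61.98 = 5.0032 mol.
Reaction (1): Na2O→NaOH ratio 1:2 ⇒ n(NaOH) = 10.006 mol.
Reaction (2): NaOH→NaCl ratio 3:3 ⇒ n(NaCl) = 10.006 mol.
Reaction (3): NaCl→Na2SO4 ratio 2:1 ⇒ n(Na2SO4) = 5.0032 mol.
Mass of Na2SO4 = 5.0032 × 142.04 = 710.66 g.

710.7 g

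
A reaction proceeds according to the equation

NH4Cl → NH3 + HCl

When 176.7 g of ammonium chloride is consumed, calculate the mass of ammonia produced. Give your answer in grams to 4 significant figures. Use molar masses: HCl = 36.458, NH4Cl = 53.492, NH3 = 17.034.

56.27 g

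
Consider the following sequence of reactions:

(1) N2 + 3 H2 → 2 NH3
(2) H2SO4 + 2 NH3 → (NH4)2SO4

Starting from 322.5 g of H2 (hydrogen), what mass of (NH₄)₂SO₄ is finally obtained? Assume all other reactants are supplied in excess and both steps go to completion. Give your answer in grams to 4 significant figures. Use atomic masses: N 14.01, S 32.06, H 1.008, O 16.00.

7046 g

M(H2) = 2(1.008) = 2.016 g/mol.
M((NH4)2SO4) = 2(14.01) + 8(1.008) + 32.06 + 4(16.00) = 132.144 g/mol.
n(H2) = 322.50 / 2.016 = 159.97 mol.
Step 1 gives a 3:2 ratio of H2 to NH3, so n(NH3) = 106.65 mol.
In step 2 the NH3:(NH4)2SO4 ratio is 2:1, so n((NH4)2SO4) = 53.323 mol.
Mass of (NH4)2SO4 = 53.323 × 132.144 = 7046.4 g.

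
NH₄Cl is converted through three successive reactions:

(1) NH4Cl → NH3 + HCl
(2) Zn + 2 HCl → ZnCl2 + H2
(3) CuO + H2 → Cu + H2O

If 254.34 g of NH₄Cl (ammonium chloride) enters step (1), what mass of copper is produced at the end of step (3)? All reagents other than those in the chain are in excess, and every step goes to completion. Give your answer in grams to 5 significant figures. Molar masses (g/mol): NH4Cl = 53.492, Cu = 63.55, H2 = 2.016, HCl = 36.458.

151.08 g

n(NH4Cl) = 254.34 / 53.492 = 4.75473 mol.
Reaction (1): NH4Cl→HCl ratio 1:1 ⇒ n(HCl) = 4.75473 mol.
Reaction (2): HCl→H2 ratio 2:1 ⇒ n(H2) = 2.37736 mol.
Reaction (3): H2→Cu ratio 1:1 ⇒ n(Cu) = 2.37736 mol.
Mass of Cu = 2.37736 × 63.55 = 151.082 g.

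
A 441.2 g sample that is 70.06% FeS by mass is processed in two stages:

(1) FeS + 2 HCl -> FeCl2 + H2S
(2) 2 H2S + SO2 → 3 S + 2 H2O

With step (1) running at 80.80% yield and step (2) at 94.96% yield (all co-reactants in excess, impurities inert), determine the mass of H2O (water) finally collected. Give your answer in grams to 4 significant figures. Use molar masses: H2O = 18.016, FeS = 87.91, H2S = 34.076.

48.60 g

Pure FeS = 441.2 × 0.7006 = 309.10 g.
n(FeS) = 309.10 / 87.91 = 3.5161 mol.
Step 1 (FeS:H2S = 1:1): theoretical n(H2S) = 3.5161 mol; at 80.80% yield, n(H2S) = 2.8410 mol.
Step 2 (H2S:H2O = 2:2): theoretical n(H2O) = 2.8410 mol, so theoretical mass = 2.8410 × 18.016 = 51.184 g.
At 94.96% yield, actual mass of H2O = 51.184 × 0.9496 = 48.605 g.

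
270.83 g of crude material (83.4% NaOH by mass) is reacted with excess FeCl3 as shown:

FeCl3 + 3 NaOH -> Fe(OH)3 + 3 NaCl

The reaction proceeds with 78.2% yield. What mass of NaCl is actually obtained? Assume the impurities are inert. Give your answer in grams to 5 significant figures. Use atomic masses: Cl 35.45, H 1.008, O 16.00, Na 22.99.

258.07 g

Pure NaOH available = 270.83 g × 0.834 = 225.872 g.
M(NaOH) = 22.99 + 16.00 + 1.008 = 39.998 g/mol.
M(NaCl) = 22.99 + 35.45 = 58.44 g/mol.
n(NaOH) = 225.872 g / 39.998 g/mol = 5.64709 mol.
From the equation the NaOH:NaCl mole ratio is 3:3, so n(NaCl) = 5.64709 × 3/3 = 5.64709 mol.
Mass of NaCl = 5.64709 mol × 58.44 g/mol = 330.016 g.
Actual mass collected = 330.016 g × 0.782 = 258.072 g.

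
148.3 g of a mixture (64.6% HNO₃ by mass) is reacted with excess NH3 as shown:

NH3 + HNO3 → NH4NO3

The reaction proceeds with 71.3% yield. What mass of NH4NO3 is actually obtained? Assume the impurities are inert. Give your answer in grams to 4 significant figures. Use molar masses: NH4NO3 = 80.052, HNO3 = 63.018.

Pure HNO3 available = 148.3 g × 0.646 = 95.802 g.
n(HNO3) = 95.802 g / 63.018 g/mol = 1.5202 mol.
From the equation the HNO3:NH4NO3 mole ratio is 1:1, so n(NH4NO3) = 1.5202 × 1/1 = 1.5202 mol.
Mass of NH4NO3 = 1.5202 mol × 80.052 g/mol = 121.70 g.
Actual mass collected = 121.70 g × 0.713 = 86.770 g.

86.77 g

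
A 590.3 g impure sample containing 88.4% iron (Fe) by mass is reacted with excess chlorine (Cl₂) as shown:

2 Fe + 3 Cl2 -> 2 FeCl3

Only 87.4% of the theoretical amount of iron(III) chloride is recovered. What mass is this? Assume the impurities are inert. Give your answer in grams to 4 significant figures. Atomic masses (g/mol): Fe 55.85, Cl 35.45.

Pure Fe available = 590.3 g × 0.884 = 521.83 g.
M(Fe) = 55.85 g/mol.
M(FeCl3) = 55.85 + 3(35.45) = 162.20 g/mol.
n(Fe) = 521.83 g / 55.85 g/mol = 9.3433 mol.
From the equation the Fe:FeCl3 mole ratio is 2:2, so n(FeCl3) = 9.3433 × 2/2 = 9.3433 mol.
Mass of FeCl3 = 9.3433 mol × 162.20 g/mol = 1515.5 g.
Actual mass collected = 1515.5 g × 0.874 = 1324.5 g.

1325 g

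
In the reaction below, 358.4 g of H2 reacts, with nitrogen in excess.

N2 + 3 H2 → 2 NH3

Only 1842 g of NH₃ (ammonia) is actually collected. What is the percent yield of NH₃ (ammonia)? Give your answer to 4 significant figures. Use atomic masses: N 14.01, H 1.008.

91.24 %

M(H2) = 2(1.008) = 2.016 g/mol.
M(NH3) = 14.01 + 3(1.008) = 17.034 g/mol.
n(H2) = 358.40 g / 2.016 g/mol = 177.78 mol.
From the equation the H2:NH3 mole ratio is 3:2, so n(NH3) = 177.78 × 2/3 = 118.52 mol.
Mass of NH3 = 118.52 mol × 17.034 g/mol = 2018.8 g.
This is the theoretical yield. Percent yield = 1842 g / 2018.8 g × 100% = 91.240%.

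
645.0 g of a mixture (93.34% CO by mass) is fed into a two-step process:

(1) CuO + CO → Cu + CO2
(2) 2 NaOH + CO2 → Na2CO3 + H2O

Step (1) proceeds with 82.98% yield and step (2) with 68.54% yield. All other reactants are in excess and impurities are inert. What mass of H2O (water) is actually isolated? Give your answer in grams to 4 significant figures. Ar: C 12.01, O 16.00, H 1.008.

Pure CO = 645.0 × 0.9334 = 602.04 g.
M(CO) = 12.01 + 16.00 = 28.01 g/mol.
M(H2O) = 2(1.008) + 16.00 = 18.016 g/mol.
n(CO) = 602.04 / 28.01 = 21.494 mol.
Step 1 (CO:CO2 = 1:1): theoretical n(CO2) = 21.494 mol; at 82.98% yield, n(CO2) = 17.836 mol.
Step 2 (CO2:H2O = 1:1): theoretical n(H2O) = 17.836 mol, so theoretical mass = 17.836 × 18.016 = 321.33 g.
At 68.54% yield, actual mass of H2O = 321.33 × 0.6854 = 220.24 g.

220.2 g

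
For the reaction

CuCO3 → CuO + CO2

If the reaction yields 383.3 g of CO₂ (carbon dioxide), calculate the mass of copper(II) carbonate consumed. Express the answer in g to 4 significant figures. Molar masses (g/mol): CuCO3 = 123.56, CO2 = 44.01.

n(CO2) = 383.30 g / 44.01 g/mol = 8.7094 mol.
From the equation the CO2:CuCO3 mole ratio is 1:1, so n(CuCO3) = 8.7094 × 1/1 = 8.7094 mol.
Mass of CuCO3 = 8.7094 mol × 123.56 g/mol = 1076.1 g.

1076 g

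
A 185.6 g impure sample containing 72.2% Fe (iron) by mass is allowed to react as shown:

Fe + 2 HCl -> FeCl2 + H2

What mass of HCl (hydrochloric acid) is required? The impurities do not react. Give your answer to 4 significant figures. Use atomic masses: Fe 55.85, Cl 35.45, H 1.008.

175.0 g

Mass of pure Fe = 185.6 g × 0.722 = 134.00 g.
M(Fe) = 55.85 g/mol.
M(HCl) = 1.008 + 35.45 = 36.458 g/mol.
n(Fe) = 134.00 g / 55.85 g/mol = 2.3993 mol.
From the equation the Fe:HCl mole ratio is 1:2, so n(HCl) = 2.3993 × 2/1 = 4.7987 mol.
Mass of HCl = 4.7987 mol × 36.458 g/mol = 174.95 g.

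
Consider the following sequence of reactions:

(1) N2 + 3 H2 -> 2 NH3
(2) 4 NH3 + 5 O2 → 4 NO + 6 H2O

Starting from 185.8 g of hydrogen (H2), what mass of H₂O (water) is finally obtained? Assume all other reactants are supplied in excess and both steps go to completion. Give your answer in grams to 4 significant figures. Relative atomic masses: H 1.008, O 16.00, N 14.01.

M(H2) = 2(1.008) = 2.016 g/mol.
M(H2O) = 2(1.008) + 16.00 = 18.016 g/mol.
n(H2) = 185.80 / 2.016 = 92.163 mol.
Step 1 gives a 3:2 ratio of H2 to NH3, so n(NH3) = 61.442 mol.
In step 2 the NH3:H2O ratio is 4:6, so n(H2O) = 92.163 mol.
Mass of H2O = 92.163 × 18.016 = 1660.4 g.

1660 g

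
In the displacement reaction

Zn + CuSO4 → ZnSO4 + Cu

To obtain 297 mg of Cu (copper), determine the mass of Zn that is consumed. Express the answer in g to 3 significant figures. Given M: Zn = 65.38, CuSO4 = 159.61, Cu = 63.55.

0.306 g

Convert: 297 mg = 0.2970 g.
n(Cu) = 0.2970 g / 63.55 g/mol = 0.004673 mol.
From the equation the Cu:Zn mole ratio is 1:1, so n(Zn) = 0.004673 × 1/1 = 0.004673 mol.
Mass of Zn = 0.004673 mol × 65.38 g/mol = 0.3056 g.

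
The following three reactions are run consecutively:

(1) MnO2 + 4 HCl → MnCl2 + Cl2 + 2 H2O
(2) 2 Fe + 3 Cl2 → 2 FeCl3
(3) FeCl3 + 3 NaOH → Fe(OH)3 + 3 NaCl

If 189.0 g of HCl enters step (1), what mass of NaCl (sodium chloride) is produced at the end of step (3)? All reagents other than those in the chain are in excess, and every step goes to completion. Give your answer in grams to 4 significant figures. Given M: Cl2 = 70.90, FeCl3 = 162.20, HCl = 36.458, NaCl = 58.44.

151.5 g

n(HCl) = 189.0 / 36.458 = 5.1840 mol.
Reaction (1): HCl→Cl2 ratio 4:1 ⇒ n(Cl2) = 1.2960 mol.
Reaction (2): Cl2→FeCl3 ratio 3:2 ⇒ n(FeCl3) = 0.86401 mol.
Reaction (3): FeCl3→NaCl ratio 1:3 ⇒ n(NaCl) = 2.5920 mol.
Mass of NaCl = 2.5920 × 58.44 = 151.48 g.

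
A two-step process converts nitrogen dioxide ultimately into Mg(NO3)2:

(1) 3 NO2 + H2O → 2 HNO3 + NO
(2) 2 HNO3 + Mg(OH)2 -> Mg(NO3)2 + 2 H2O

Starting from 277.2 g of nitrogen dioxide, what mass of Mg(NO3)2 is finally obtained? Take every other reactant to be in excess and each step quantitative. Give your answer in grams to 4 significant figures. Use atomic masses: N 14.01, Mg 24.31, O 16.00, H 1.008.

297.9 g

M(NO2) = 14.01 + 2(16.00) = 46.01 g/mol.
M(Mg(NO3)2) = 24.31 + 2(14.01) + 6(16.00) = 148.33 g/mol.
n(NO2) = 277.20 / 46.01 = 6.0248 mol.
Step 1 gives a 3:2 ratio of NO2 to HNO3, so n(HNO3) = 4.0165 mol.
In step 2 the HNO3:Mg(NO3)2 ratio is 2:1, so n(Mg(NO3)2) = 2.0083 mol.
Mass of Mg(NO3)2 = 2.0083 × 148.33 = 297.89 g.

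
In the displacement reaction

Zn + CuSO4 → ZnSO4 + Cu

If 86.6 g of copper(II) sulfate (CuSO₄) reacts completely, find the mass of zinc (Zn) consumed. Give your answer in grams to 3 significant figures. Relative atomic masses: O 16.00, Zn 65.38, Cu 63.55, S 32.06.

M(CuSO4) = 63.55 + 32.06 + 4(16.00) = 159.61 g/mol.
M(Zn) = 65.38 g/mol.
n(CuSO4) = 86.60 g / 159.61 g/mol = 0.5426 mol.
From the equation the CuSO4:Zn mole ratio is 1:1, so n(Zn) = 0.5426 × 1/1 = 0.5426 mol.
Mass of Zn = 0.5426 mol × 65.38 g/mol = 35.47 g.

35.5 g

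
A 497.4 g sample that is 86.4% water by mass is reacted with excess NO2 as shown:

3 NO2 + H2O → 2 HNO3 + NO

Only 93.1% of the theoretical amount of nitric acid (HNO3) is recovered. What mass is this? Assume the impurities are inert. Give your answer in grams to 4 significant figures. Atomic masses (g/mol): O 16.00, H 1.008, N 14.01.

Pure H2O available = 497.4 g × 0.864 = 429.75 g.
M(H2O) = 2(1.008) + 16.00 = 18.016 g/mol.
M(HNO3) = 1.008 + 14.01 + 3(16.00) = 63.018 g/mol.
n(H2O) = 429.75 g / 18.016 g/mol = 23.854 mol.
From the equation the H2O:HNO3 mole ratio is 1:2, so n(HNO3) = 23.854 × 2/1 = 47.708 mol.
Mass of HNO3 = 47.708 mol × 63.018 g/mol = 3006.5 g.
Actual mass collected = 3006.5 g × 0.931 = 2799.0 g.

2799 g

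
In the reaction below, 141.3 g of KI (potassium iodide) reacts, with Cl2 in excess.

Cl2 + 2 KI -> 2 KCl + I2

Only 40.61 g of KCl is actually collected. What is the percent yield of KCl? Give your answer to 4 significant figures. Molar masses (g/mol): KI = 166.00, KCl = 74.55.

64.00 %

n(KI) = 141.30 g / 166.00 g/mol = 0.85120 mol.
From the equation the KI:KCl mole ratio is 2:2, so n(KCl) = 0.85120 × 2/2 = 0.85120 mol.
Mass of KCl = 0.85120 mol × 74.55 g/mol = 63.457 g.
This is the theoretical yield. Percent yield = 40.61 g / 63.457 g × 100% = 63.996%.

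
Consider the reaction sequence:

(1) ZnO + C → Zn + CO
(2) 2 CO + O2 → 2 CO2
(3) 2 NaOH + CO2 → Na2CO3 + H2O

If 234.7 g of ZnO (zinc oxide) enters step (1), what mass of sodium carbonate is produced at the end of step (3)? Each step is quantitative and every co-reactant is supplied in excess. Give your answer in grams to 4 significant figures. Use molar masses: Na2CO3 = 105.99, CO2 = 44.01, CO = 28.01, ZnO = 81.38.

n(ZnO) = 234.7 / 81.38 = 2.8840 mol.
Reaction (1): ZnO→CO ratio 1:1 ⇒ n(CO) = 2.8840 mol.
Reaction (2): CO→CO2 ratio 2:2 ⇒ n(CO2) = 2.8840 mol.
Reaction (3): CO2→Na2CO3 ratio 1:1 ⇒ n(Na2CO3) = 2.8840 mol.
Mass of Na2CO3 = 2.8840 × 105.99 = 305.68 g.

305.7 g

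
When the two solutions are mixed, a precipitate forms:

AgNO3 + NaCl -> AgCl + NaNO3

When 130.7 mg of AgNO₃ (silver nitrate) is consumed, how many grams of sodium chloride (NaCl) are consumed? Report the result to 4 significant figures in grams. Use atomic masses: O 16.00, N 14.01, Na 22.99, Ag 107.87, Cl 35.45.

M(AgNO3) = 107.87 + 14.01 + 3(16.00) = 169.88 g/mol.
M(NaCl) = 22.99 + 35.45 = 58.44 g/mol.
Convert: 130.7 mg = 0.13070 g.
n(AgNO3) = 0.13070 g / 169.88 g/mol = 0.00076937 mol.
From the equation the AgNO3:NaCl mole ratio is 1:1, so n(NaCl) = 0.00076937 × 1/1 = 0.00076937 mol.
Mass of NaCl = 0.00076937 mol × 58.44 g/mol = 0.044962 g.

0.04496 g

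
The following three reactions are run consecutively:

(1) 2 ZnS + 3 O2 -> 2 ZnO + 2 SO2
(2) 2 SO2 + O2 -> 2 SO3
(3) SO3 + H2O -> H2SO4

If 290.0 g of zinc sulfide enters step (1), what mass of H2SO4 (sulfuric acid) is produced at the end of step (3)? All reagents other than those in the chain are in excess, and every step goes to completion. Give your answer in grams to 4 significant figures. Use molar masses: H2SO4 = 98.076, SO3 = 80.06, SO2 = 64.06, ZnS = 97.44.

291.9 g

n(ZnS) = 290.0 / 97.44 = 2.9762 mol.
Reaction (1): ZnS→SO2 ratio 2:2 ⇒ n(SO2) = 2.9762 mol.
Reaction (2): SO2→SO3 ratio 2:2 ⇒ n(SO3) = 2.9762 mol.
Reaction (3): SO3→H2SO4 ratio 1:1 ⇒ n(H2SO4) = 2.9762 mol.
Mass of H2SO4 = 2.9762 × 98.076 = 291.89 g.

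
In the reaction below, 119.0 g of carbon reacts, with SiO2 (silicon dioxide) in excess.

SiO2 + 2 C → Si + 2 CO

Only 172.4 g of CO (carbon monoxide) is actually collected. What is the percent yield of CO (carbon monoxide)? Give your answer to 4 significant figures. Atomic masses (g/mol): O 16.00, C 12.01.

62.12 %

M(C) = 12.01 g/mol.
M(CO) = 12.01 + 16.00 = 28.01 g/mol.
n(C) = 119.00 g / 12.01 g/mol = 9.9084 mol.
From the equation the C:CO mole ratio is 2:2, so n(CO) = 9.9084 × 2/2 = 9.9084 mol.
Mass of CO = 9.9084 mol × 28.01 g/mol = 277.53 g.
This is the theoretical yield. Percent yield = 172.4 g / 277.53 g × 100% = 62.118%.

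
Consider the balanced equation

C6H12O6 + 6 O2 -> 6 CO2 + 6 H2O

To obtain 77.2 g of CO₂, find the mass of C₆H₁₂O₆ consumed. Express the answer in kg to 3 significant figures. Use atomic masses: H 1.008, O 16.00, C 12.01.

0.0527 kg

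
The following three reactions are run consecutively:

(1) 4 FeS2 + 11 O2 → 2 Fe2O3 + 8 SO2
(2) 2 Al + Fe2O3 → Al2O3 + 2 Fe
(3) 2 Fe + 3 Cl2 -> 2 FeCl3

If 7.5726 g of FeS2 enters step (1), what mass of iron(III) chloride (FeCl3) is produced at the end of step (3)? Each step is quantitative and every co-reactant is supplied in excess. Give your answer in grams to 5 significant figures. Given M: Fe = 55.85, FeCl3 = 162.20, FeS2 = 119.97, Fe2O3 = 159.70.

n(FeS2) = 7.5726 / 119.97 = 0.0631208 mol.
Reaction (1): FeS2→Fe2O3 ratio 4:2 ⇒ n(Fe2O3) = 0.0315604 mol.
Reaction (2): Fe2O3→Fe ratio 1:2 ⇒ n(Fe) = 0.0631208 mol.
Reaction (3): Fe→FeCl3 ratio 2:2 ⇒ n(FeCl3) = 0.0631208 mol.
Mass of FeCl3 = 0.0631208 × 162.20 = 10.2382 g.

10.238 g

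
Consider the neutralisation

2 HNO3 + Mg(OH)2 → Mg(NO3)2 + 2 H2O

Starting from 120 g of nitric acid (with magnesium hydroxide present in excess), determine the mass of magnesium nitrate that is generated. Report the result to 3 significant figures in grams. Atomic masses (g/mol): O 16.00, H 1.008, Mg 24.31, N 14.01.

M(HNO3) = 1.008 + 14.01 + 3(16.00) = 63.018 g/mol.
M(Mg(NO3)2) = 24.31 + 2(14.01) + 6(16.00) = 148.33 g/mol.
n(HNO3) = 120.0 g / 63.018 g/mol = 1.904 mol.
From the equation the HNO3:Mg(NO3)2 mole ratio is 2:1, so n(Mg(NO3)2) = 1.904 × 1/2 = 0.9521 mol.
Mass of Mg(NO3)2 = 0.9521 mol × 148.33 g/mol = 141.2 g.

141 g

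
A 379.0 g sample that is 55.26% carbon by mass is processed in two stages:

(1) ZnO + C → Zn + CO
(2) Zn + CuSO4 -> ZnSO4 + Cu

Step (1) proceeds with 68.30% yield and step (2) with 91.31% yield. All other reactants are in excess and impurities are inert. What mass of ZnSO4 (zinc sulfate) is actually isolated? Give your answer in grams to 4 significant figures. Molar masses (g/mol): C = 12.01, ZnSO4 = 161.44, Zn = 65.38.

Pure C = 379.0 × 0.5526 = 209.44 g.
n(C) = 209.44 / 12.01 = 17.438 mol.
Step 1 (C:Zn = 1:1): theoretical n(Zn) = 17.438 mol; at 68.30% yield, n(Zn) = 11.910 mol.
Step 2 (Zn:ZnSO4 = 1:1): theoretical n(ZnSO4) = 11.910 mol, so theoretical mass = 11.910 × 161.44 = 1922.8 g.
At 91.31% yield, actual mass of ZnSO4 = 1922.8 × 0.9131 = 1755.7 g.

1756 g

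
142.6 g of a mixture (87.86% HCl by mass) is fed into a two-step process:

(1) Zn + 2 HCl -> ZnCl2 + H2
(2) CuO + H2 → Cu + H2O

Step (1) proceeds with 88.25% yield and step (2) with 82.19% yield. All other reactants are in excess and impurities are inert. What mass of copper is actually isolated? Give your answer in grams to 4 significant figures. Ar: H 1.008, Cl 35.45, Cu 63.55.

Pure HCl = 142.6 × 0.8786 = 125.29 g.
M(HCl) = 1.008 + 35.45 = 36.458 g/mol.
M(Cu) = 63.55 g/mol.
n(HCl) = 125.29 / 36.458 = 3.4365 mol.
Step 1 (HCl:H2 = 2:1): theoretical n(H2) = 1.7183 mol; at 88.25% yield, n(H2) = 1.5164 mol.
Step 2 (H2:Cu = 1:1): theoretical n(Cu) = 1.5164 mol, so theoretical mass = 1.5164 × 63.55 = 96.365 g.
At 82.19% yield, actual mass of Cu = 96.365 × 0.8219 = 79.202 g.

79.20 g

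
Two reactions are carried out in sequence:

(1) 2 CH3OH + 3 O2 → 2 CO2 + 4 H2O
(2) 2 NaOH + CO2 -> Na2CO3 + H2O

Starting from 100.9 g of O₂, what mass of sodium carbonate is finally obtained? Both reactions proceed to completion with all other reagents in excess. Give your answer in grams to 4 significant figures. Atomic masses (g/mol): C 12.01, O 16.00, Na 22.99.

222.8 g

M(O2) = 2(16.00) = 32.00 g/mol.
M(Na2CO3) = 2(22.99) + 12.01 + 3(16.00) = 105.99 g/mol.
n(O2) = 100.90 / 32.00 = 3.1531 mol.
Step 1 gives a 3:2 ratio of O2 to CO2, so n(CO2) = 2.1021 mol.
In step 2 the CO2:Na2CO3 ratio is 1:1, so n(Na2CO3) = 2.1021 mol.
Mass of Na2CO3 = 2.1021 × 105.99 = 222.80 g.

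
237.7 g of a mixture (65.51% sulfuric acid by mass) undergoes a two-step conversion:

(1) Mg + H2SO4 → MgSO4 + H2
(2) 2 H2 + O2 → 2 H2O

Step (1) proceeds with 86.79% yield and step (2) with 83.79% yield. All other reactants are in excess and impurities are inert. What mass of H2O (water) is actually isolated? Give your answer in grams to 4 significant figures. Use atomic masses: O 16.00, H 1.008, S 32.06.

Pure H2SO4 = 237.7 × 0.6551 = 155.72 g.
M(H2SO4) = 2(1.008) + 32.06 + 4(16.00) = 98.076 g/mol.
M(H2O) = 2(1.008) + 16.00 = 18.016 g/mol.
n(H2SO4) = 155.72 / 98.076 = 1.5877 mol.
Step 1 (H2SO4:H2 = 1:1): theoretical n(H2) = 1.5877 mol; at 86.79% yield, n(H2) = 1.3780 mol.
Step 2 (H2:H2O = 2:2): theoretical n(H2O) = 1.3780 mol, so theoretical mass = 1.3780 × 18.016 = 24.826 g.
At 83.79% yield, actual mass of H2O = 24.826 × 0.8379 = 20.801 g.

20.80 g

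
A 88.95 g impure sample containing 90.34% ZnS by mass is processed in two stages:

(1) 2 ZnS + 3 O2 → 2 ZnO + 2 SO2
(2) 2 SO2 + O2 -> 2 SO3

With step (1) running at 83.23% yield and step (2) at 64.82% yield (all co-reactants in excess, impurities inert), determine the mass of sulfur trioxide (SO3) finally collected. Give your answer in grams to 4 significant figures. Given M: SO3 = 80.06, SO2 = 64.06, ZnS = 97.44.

Pure ZnS = 88.95 × 0.9034 = 80.357 g.
n(ZnS) = 80.357 / 97.44 = 0.82469 mol.
Step 1 (ZnS:SO2 = 2:2): theoretical n(SO2) = 0.82469 mol; at 83.23% yield, n(SO2) = 0.68639 mol.
Step 2 (SO2:SO3 = 2:2): theoretical n(SO3) = 0.68639 mol, so theoretical mass = 0.68639 × 80.06 = 54.952 g.
At 64.82% yield, actual mass of SO3 = 54.952 × 0.6482 = 35.620 g.

35.62 g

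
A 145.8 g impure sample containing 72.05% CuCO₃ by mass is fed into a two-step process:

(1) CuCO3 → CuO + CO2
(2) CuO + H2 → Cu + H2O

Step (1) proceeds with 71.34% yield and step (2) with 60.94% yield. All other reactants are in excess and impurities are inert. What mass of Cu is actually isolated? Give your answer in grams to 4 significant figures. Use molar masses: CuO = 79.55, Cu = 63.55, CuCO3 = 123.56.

Pure CuCO3 = 145.8 × 0.7205 = 105.05 g.
n(CuCO3) = 105.05 / 123.56 = 0.85019 mol.
Step 1 (CuCO3:CuO = 1:1): theoretical n(CuO) = 0.85019 mol; at 71.34% yield, n(CuO) = 0.60652 mol.
Step 2 (CuO:Cu = 1:1): theoretical n(Cu) = 0.60652 mol, so theoretical mass = 0.60652 × 63.55 = 38.544 g.
At 60.94% yield, actual mass of Cu = 38.544 × 0.6094 = 23.489 g.

23.49 g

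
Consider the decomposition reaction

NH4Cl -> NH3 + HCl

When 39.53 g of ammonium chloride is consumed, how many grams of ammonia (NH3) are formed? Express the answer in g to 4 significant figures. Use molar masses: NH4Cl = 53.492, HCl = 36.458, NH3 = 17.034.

n(NH4Cl) = 39.530 g / 53.492 g/mol = 0.73899 mol.
From the equation the NH4Cl:NH3 mole ratio is 1:1, so n(NH3) = 0.73899 × 1/1 = 0.73899 mol.
Mass of NH3 = 0.73899 mol × 17.034 g/mol = 12.588 g.

12.59 g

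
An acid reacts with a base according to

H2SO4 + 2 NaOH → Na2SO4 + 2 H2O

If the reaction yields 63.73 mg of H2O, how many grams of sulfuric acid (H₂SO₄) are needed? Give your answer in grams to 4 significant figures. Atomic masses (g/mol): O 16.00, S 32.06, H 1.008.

M(H2O) = 2(1.008) + 16.00 = 18.016 g/mol.
M(H2SO4) = 2(1.008) + 32.06 + 4(16.00) = 98.076 g/mol.
Convert: 63.73 mg = 0.063730 g.
n(H2O) = 0.063730 g / 18.016 g/mol = 0.0035374 mol.
From the equation the H2O:H2SO4 mole ratio is 2:1, so n(H2SO4) = 0.0035374 × 1/2 = 0.0017687 mol.
Mass of H2SO4 = 0.0017687 mol × 98.076 g/mol = 0.17347 g.

0.1735 g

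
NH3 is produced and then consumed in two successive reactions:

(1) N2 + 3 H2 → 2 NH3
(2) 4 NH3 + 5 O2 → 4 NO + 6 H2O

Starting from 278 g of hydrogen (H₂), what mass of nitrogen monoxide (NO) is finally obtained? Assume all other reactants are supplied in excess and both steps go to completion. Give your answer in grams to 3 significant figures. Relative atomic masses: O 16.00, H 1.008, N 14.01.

2760 g

M(H2) = 2(1.008) = 2.016 g/mol.
M(NO) = 14.01 + 16.00 = 30.01 g/mol.
n(H2) = 278.0 / 2.016 = 137.9 mol.
Step 1 gives a 3:2 ratio of H2 to NH3, so n(NH3) = 91.93 mol.
In step 2 the NH3:NO ratio is 4:4, so n(NO) = 91.93 mol.
Mass of NO = 91.93 × 30.01 = 2759 g.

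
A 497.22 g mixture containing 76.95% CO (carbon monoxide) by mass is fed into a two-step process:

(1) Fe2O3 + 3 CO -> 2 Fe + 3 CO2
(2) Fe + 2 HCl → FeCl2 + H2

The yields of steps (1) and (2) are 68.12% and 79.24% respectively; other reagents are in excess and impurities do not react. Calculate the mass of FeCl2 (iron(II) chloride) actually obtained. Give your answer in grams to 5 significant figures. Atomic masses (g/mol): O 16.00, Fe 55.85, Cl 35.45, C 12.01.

623.05 g

Pure CO = 497.22 × 0.7695 = 382.611 g.
M(CO) = 12.01 + 16.00 = 28.01 g/mol.
M(FeCl2) = 55.85 + 2(35.45) = 126.75 g/mol.
n(CO) = 382.611 / 28.01 = 13.6598 mol.
Step 1 (CO:Fe = 3:2): theoretical n(Fe) = 9.10653 mol; at 68.12% yield, n(Fe) = 6.20337 mol.
Step 2 (Fe:FeCl2 = 1:1): theoretical n(FeCl2) = 6.20337 mol, so theoretical mass = 6.20337 × 126.75 = 786.277 g.
At 79.24% yield, actual mass of FeCl2 = 786.277 × 0.7924 = 623.046 g.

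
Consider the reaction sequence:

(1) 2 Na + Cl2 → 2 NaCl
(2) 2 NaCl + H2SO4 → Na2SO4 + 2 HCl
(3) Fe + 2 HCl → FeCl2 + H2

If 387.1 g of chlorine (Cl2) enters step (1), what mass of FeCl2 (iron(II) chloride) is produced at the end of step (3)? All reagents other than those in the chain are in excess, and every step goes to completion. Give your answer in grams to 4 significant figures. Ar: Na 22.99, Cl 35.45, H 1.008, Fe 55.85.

692.0 g

M(Cl2) = 2(35.45) = 70.90 g/mol.
M(FeCl2) = 55.85 + 2(35.45) = 126.75 g/mol.
n(Cl2) = 387.1 / 70.90 = 5.4598 mol.
Reaction (1): Cl2→NaCl ratio 1:2 ⇒ n(NaCl) = 10.920 mol.
Reaction (2): NaCl→HCl ratio 2:2 ⇒ n(HCl) = 10.920 mol.
Reaction (3): HCl→FeCl2 ratio 2:1 ⇒ n(FeCl2) = 5.4598 mol.
Mass of FeCl2 = 5.4598 × 126.75 = 692.03 g.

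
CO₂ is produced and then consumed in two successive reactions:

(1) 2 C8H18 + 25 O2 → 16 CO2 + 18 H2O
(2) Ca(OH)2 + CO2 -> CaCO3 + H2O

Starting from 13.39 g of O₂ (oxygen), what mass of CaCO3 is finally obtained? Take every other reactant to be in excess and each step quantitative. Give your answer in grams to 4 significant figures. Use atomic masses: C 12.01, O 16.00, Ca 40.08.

26.80 g

M(O2) = 2(16.00) = 32.00 g/mol.
M(CaCO3) = 40.08 + 12.01 + 3(16.00) = 100.09 g/mol.
n(O2) = 13.390 / 32.00 = 0.41844 mol.
Step 1 gives a 25:16 ratio of O2 to CO2, so n(CO2) = 0.26780 mol.
In step 2 the CO2:CaCO3 ratio is 1:1, so n(CaCO3) = 0.26780 mol.
Mass of CaCO3 = 0.26780 × 100.09 = 26.804 g.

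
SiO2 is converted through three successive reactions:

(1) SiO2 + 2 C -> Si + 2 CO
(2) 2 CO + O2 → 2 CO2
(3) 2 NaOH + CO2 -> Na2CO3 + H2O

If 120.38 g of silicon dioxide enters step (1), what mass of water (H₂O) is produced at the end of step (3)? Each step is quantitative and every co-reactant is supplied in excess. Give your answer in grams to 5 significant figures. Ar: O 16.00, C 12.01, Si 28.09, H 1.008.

M(SiO2) = 28.09 + 2(16.00) = 60.09 g/mol.
M(H2O) = 2(1.008) + 16.00 = 18.016 g/mol.
n(SiO2) = 120.38 / 60.09 = 2.00333 mol.
Reaction (1): SiO2→CO ratio 1:2 ⇒ n(CO) = 4.00666 mol.
Reaction (2): CO→CO2 ratio 2:2 ⇒ n(CO2) = 4.00666 mol.
Reaction (3): CO2→H2O ratio 1:1 ⇒ n(H2O) = 4.00666 mol.
Mass of H2O = 4.00666 × 18.016 = 72.1839 g.

72.184 g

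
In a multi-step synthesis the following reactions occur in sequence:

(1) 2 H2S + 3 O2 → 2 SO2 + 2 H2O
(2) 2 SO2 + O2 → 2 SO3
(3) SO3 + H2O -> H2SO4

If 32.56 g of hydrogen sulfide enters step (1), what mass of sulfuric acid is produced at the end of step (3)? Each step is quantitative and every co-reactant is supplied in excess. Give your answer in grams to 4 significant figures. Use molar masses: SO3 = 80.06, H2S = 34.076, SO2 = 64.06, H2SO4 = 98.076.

93.71 g

n(H2S) = 32.56 / 34.076 = 0.95551 mol.
Reaction (1): H2S→SO2 ratio 2:2 ⇒ n(SO2) = 0.95551 mol.
Reaction (2): SO2→SO3 ratio 2:2 ⇒ n(SO3) = 0.95551 mol.
Reaction (3): SO3→H2SO4 ratio 1:1 ⇒ n(H2SO4) = 0.95551 mol.
Mass of H2SO4 = 0.95551 × 98.076 = 93.713 g.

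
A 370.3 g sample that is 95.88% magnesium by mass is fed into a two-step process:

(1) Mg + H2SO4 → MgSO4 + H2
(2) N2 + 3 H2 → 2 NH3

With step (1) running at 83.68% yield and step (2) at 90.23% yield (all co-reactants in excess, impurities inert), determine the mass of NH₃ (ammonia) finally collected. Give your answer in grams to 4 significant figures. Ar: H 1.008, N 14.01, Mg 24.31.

125.2 g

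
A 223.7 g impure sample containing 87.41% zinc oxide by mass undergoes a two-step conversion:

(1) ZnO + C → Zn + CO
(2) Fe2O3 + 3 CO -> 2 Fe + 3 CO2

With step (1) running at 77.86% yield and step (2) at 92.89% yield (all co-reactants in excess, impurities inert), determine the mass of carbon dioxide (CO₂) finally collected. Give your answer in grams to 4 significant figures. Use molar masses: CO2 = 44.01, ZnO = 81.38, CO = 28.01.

Pure ZnO = 223.7 × 0.8741 = 195.54 g.
n(ZnO) = 195.54 / 81.38 = 2.4028 mol.
Step 1 (ZnO:CO = 1:1): theoretical n(CO) = 2.4028 mol; at 77.86% yield, n(CO) = 1.8708 mol.
Step 2 (CO:CO2 = 3:3): theoretical n(CO2) = 1.8708 mol, so theoretical mass = 1.8708 × 44.01 = 82.333 g.
At 92.89% yield, actual mass of CO2 = 82.333 × 0.9289 = 76.479 g.

76.48 g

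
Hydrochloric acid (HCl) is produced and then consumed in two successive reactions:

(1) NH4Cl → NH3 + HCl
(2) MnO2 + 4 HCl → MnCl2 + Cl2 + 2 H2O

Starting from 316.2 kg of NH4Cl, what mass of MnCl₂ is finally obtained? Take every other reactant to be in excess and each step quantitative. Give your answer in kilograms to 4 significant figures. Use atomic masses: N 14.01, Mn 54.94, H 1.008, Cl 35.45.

186.0 kg

M(NH4Cl) = 14.01 + 4(1.008) + 35.45 = 53.492 g/mol.
M(MnCl2) = 54.94 + 2(35.45) = 125.84 g/mol.
316.2 kg = 316200 g.
n(NH4Cl) = 316200 / 53.492 = 5911.2 mol.
Step 1 gives a 1:1 ratio of NH4Cl to HCl, so n(HCl) = 5911.2 mol.
In step 2 the HCl:MnCl2 ratio is 4:1, so n(MnCl2) = 1477.8 mol.
Mass of MnCl2 = 1477.8 × 125.84 = 185970 g = 186.0 kg.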